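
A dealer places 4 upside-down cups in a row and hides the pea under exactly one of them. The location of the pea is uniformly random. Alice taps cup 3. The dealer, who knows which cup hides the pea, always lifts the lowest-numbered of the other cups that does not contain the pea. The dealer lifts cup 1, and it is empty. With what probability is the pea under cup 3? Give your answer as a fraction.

Consider each possible location of the pea in turn.
If it is under cup 1 (prior 1/4): the dealer opened cup 1, so this case is ruled out; weight (1/4)·0 = 0.
If it is under any of cups 2, 3, and 4 (prior 1/4 each): cup 1 is the lowest-numbered option available, probability 1; weight (1/4)·1 = 1/4 each.
The weights sum to 3/4.
So P(the pea under cup 3 | the dealer opened cup 1) = (1/4) / (3/4) = 1/3.

1/3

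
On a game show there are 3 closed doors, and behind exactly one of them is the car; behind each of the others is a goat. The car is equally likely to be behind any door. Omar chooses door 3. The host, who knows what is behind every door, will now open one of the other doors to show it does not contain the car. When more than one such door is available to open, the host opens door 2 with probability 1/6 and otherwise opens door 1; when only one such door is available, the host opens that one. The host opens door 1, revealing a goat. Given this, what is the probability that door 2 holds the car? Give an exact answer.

6/11

Apply Bayes' rule, conditioning on where the car actually is.
If it is behind door 1 (prior 1/3): the host opened door 1, so this case is ruled out; weight (1/3)·0 = 0.
If it is behind door 2 (prior 1/3): only door 1 is available, probability 1; weight (1/3)·1 = 1/3.
If it is behind door 3 (prior 1/3): door 2 is available but not opened, probability 5/6; weight (1/3)·(5/6) = 5/18.
The weights sum to 11/18.
So P(the car behind door 2 | the host opened door 1) = (1/3) / (11/18) = 6/11.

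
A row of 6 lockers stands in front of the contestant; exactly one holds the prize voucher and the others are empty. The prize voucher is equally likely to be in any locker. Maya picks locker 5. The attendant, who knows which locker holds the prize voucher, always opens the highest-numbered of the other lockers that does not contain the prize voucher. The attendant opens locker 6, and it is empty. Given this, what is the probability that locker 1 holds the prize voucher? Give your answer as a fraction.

Condition on the true location of the prize voucher.
If it is in any of lockers 1, 2, 3, 4, and 5 (prior 1/6 each): locker 6 is the highest-numbered option available, probability 1; weight (1/6)·1 = 1/6 each.
If it is in locker 6 (prior 1/6): the attendant opened locker 6, so this case is ruled out; weight (1/6)·0 = 0.
The weights sum to 5/6.
So P(the prize voucher in locker 1 | the attendant opened locker 6) = (1/6) / (5/6) = 1/5.

1/5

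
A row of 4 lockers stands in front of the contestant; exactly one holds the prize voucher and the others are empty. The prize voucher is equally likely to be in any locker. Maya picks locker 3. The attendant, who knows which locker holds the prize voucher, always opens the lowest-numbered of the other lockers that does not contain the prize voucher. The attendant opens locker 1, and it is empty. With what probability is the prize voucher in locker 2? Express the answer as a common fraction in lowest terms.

1/3

Consider each possible location of the prize voucher in turn.
If it is in locker 1 (prior 1/4): the attendant opened locker 1, so this case is ruled out; weight (1/4)·0 = 0.
If it is in any of lockers 2, 3, and 4 (prior 1/4 each): locker 1 is the lowest-numbered option available, probability 1; weight (1/4)·1 = 1/4 each.
The weights sum to 3/4.
So P(the prize voucher in locker 2 | the attendant opened locker 1) = (1/4) / (3/4) = 1/3.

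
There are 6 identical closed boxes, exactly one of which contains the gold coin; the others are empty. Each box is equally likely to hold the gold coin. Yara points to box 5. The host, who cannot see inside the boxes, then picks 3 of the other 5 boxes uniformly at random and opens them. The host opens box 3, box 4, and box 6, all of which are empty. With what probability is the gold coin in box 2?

Because the host chose which boxes to open without knowing where the gold coin is, the choice is independent of the prize location. Learning that none of the 3 opened boxes holds the gold coin simply rules out those 3 locations and leaves the remaining 3 boxes still equally likely by symmetry.
So P(the gold coin in box 2) = 1/3.

1/3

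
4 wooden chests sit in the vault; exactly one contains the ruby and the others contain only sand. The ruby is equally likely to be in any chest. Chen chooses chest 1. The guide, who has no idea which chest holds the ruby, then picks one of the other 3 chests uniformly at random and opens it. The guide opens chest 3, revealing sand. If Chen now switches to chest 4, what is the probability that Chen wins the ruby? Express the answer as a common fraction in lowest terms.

1/3

Because the guide chose which chest to open without knowing where the ruby is, the choice is independent of the prize location. Learning that chest 3 does not hold the ruby simply rules out that one location and leaves the remaining 3 chests still equally likely by symmetry.
So P(the ruby in chest 4) = 1/3.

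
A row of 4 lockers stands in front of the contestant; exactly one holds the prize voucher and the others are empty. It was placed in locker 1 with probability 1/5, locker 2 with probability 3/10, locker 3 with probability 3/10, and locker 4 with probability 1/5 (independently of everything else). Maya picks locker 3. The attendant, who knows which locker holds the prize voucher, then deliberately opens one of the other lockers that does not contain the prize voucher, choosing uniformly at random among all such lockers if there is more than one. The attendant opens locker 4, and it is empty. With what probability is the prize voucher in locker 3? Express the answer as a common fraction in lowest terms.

2/7

Apply Bayes' rule, conditioning on where the prize voucher actually is.
If it is in locker 1 (prior 1/5): the attendant has 2 equally likely choices, so probability 1/2; weight (1/5)·(1/2) = 1/10.
If it is in locker 2 (prior 3/10): the attendant has 2 equally likely choices, so probability 1/2; weight (3/10)·(1/2) = 3/20.
If it is in locker 3 (prior 3/10): the attendant has 3 equally likely choices, so probability 1/3; weight (3/10)·(1/3) = 1/10.
If it is in locker 4 (prior 1/5): the attendant opened locker 4, so this case is ruled out; weight (1/5)·0 = 0.
The weights sum to 7/20.
So P(the prize voucher in locker 3 | the attendant opened locker 4) = (1/10) / (7/20) = 2/7.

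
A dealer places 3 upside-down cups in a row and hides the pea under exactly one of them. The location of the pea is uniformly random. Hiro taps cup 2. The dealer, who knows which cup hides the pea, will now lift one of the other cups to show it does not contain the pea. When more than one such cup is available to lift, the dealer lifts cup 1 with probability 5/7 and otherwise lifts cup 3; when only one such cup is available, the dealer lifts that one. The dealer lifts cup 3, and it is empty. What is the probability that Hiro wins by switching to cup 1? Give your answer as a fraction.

7/9

Apply Bayes' rule, conditioning on where the pea actually is.
If it is under cup 1 (prior 1/3): only cup 3 is available, probability 1; weight (1/3)·1 = 1/3.
If it is under cup 2 (prior 1/3): cup 1 is available but not opened, probability 2/7; weight (1/3)·(2/7) = 2/21.
If it is under cup 3 (prior 1/3): the dealer opened cup 3, so this case is ruled out; weight (1/3)·0 = 0.
The weights sum to 3/7.
So P(the pea under cup 1 | the dealer opened cup 3) = (1/3) / (3/7) = 7/9.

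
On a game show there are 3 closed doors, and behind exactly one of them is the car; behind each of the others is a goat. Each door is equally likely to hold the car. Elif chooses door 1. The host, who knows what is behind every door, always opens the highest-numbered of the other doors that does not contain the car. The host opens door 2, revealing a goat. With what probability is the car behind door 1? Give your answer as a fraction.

Apply Bayes' rule, conditioning on where the car actually is.
If it is behind door 1 (prior 1/3): the host would have opened door 3 instead, probability 0; weight (1/3)·0 = 0.
If it is behind door 2 (prior 1/3): the host opened door 2, so this case is ruled out; weight (1/3)·0 = 0.
If it is behind door 3 (prior 1/3): door 2 is the highest-numbered option available, probability 1; weight (1/3)·1 = 1/3.
The weights sum to 1/3.
So P(the car behind door 1 | the host opened door 2) = 0 / (1/3) = 0.

0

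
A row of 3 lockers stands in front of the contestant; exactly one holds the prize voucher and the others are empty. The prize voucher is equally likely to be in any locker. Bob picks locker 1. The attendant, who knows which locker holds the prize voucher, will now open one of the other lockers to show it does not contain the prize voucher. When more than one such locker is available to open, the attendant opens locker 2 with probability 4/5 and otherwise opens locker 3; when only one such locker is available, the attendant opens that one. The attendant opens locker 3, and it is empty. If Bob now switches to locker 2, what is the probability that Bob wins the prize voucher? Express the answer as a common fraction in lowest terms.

Apply Bayes' rule, conditioning on where the prize voucher actually is.
If it is in locker 1 (prior 1/3): locker 2 is available but not opened, probability 1/5; weight (1/3)·(1/5) = 1/15.
If it is in locker 2 (prior 1/3): only locker 3 is available, probability 1; weight (1/3)·1 = 1/3.
If it is in locker 3 (prior 1/3): the attendant opened locker 3, so this case is ruled out; weight (1/3)·0 = 0.
The weights sum to 2/5.
So P(the prize voucher in locker 2 | the attendant opened locker 3) = (1/3) / (2/5) = 5/6.

5/6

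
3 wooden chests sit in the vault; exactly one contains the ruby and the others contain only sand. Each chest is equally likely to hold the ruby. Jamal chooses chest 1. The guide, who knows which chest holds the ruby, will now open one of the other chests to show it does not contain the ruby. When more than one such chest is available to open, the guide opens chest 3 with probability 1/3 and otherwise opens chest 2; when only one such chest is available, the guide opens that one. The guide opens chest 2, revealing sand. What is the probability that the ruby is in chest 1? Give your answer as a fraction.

Condition on the true location of the ruby.
If it is in chest 1 (prior 1/3): chest 3 is available but not opened, probability 2/3; weight (1/3)·(2/3) = 2/9.
If it is in chest 2 (prior 1/3): the guide opened chest 2, so this case is ruled out; weight (1/3)·0 = 0.
If it is in chest 3 (prior 1/3): only chest 2 is available, probability 1; weight (1/3)·1 = 1/3.
The weights sum to 5/9.
So P(the ruby in chest 1 | the guide opened chest 2) = (2/9) / (5/9) = 2/5.

2/5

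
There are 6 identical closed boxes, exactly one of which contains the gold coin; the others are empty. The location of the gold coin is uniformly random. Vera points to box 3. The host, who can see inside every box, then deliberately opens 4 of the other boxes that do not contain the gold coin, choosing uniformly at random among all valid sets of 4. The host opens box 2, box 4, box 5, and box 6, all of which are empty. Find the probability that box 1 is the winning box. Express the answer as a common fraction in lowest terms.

Apply Bayes' rule, conditioning on where the gold coin actually is.
If it is in box 1 (prior 1/6): the host has no choice, probability 1; weight (1/6)·1 = 1/6.
If it is in any of boxes 2, 4, 5, and 6 (prior 1/6 each): that box was opened and seen not to hold the prize — ruled out; weight (1/6)·0 = 0 each.
If it is in box 3 (prior 1/6): the host has 5 equally likely choices, so probability 1/5; weight (1/6)·(1/5) = 1/30.
The weights sum to 1/5.
So P(the gold coin in box 1 | the host opened box 2, box 4, box 5, and box 6) = (1/6) / (1/5) = 5/6.

5/6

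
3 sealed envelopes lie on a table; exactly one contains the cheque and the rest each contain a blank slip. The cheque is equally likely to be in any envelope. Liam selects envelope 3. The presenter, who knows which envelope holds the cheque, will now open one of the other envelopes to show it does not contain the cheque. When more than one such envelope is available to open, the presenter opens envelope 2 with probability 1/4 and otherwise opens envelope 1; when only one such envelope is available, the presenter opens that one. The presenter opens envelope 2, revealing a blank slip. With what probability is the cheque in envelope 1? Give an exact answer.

4/5

Condition on the true location of the cheque.
If it is in envelope 1 (prior 1/3): only envelope 2 is available, probability 1; weight (1/3)·1 = 1/3.
If it is in envelope 2 (prior 1/3): the presenter opened envelope 2, so this case is ruled out; weight (1/3)·0 = 0.
If it is in envelope 3 (prior 1/3): envelope 2 is available, opened with probability 1/4; weight (1/3)·(1/4) = 1/12.
The weights sum to 5/12.
So P(the cheque in envelope 1 | the presenter opened envelope 2) = (1/3) / (5/12) = 4/5.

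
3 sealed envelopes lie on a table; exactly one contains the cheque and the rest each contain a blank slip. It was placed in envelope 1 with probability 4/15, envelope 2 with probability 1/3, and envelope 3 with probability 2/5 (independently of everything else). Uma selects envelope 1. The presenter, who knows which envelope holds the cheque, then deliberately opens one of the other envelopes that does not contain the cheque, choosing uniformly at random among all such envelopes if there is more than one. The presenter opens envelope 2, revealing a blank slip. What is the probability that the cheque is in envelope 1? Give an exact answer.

1/4

Condition on the true location of the cheque.
If it is in envelope 1 (prior 4/15): the presenter has 2 equally likely choices, so probability 1/2; weight (4/15)·(1/2) = 2/15.
If it is in envelope 2 (prior 1/3): the presenter opened envelope 2, so this case is ruled out; weight (1/3)·0 = 0.
If it is in envelope 3 (prior 2/5): the presenter has no choice, probability 1; weight (2/5)·1 = 2/5.
The weights sum to 8/15.
So P(the cheque in envelope 1 | the presenter opened envelope 2) = (2/15) / (8/15) = 1/4.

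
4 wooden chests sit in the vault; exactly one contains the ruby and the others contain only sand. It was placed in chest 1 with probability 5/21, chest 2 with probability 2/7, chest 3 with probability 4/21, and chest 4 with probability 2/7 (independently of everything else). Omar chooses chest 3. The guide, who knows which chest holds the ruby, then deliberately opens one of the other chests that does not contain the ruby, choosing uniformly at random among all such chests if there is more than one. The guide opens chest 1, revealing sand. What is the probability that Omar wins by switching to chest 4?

9/22

Condition on the true location of the ruby.
If it is in chest 1 (prior 5/21): the guide opened chest 1, so this case is ruled out; weight (5/21)·0 = 0.
If it is in either of chests 2 and 4 (prior 2/7 each): the guide has 2 equally likely choices, so probability 1/2; weight (2/7)·(1/2) = 1/7 each.
If it is in chest 3 (prior 4/21): the guide has 3 equally likely choices, so probability 1/3; weight (4/21)·(1/3) = 4/63.
The weights sum to 22/63.
So P(the ruby in chest 4 | the guide opened chest 1) = (1/7) / (22/63) = 9/22.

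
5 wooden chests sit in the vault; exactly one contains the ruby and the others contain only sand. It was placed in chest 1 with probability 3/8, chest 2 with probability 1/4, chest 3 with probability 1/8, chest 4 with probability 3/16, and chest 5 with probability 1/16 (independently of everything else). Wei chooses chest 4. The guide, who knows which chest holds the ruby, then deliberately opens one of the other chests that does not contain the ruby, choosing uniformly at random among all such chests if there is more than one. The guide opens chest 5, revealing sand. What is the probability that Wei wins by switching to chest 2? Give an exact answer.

Apply Bayes' rule, conditioning on where the ruby actually is.
If it is in chest 1 (prior 3/8): the guide has 3 equally likely choices, so probability 1/3; weight (3/8)·(1/3) = 1/8.
If it is in chest 2 (prior 1/4): the guide has 3 equally likely choices, so probability 1/3; weight (1/4)·(1/3) = 1/12.
If it is in chest 3 (prior 1/8): the guide has 3 equally likely choices, so probability 1/3; weight (1/8)·(1/3) = 1/24.
If it is in chest 4 (prior 3/16): the guide has 4 equally likely choices, so probability 1/4; weight (3/16)·(1/4) = 3/64.
If it is in chest 5 (prior 1/16): the guide opened chest 5, so this case is ruled out; weight (1/16)·0 = 0.
The weights sum to 19/64.
So P(the ruby in chest 2 | the guide opened chest 5) = (1/12) / (19/64) = 16/57.

16/57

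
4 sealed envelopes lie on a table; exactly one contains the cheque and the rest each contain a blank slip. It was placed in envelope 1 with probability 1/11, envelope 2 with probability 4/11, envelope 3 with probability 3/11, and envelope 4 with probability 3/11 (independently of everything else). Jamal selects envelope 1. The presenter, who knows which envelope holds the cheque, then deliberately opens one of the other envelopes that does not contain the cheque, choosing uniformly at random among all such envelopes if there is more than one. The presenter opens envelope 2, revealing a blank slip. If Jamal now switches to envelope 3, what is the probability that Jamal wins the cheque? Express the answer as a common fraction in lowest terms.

9/20

Condition on the true location of the cheque.
If it is in envelope 1 (prior 1/11): the presenter has 3 equally likely choices, so probability 1/3; weight (1/11)·(1/3) = 1/33.
If it is in envelope 2 (prior 4/11): the presenter opened envelope 2, so this case is ruled out; weight (4/11)·0 = 0.
If it is in either of envelopes 3 and 4 (prior 3/11 each): the presenter has 2 equally likely choices, so probability 1/2; weight (3/11)·(1/2) = 3/22 each.
The weights sum to 10/33.
So P(the cheque in envelope 3 | the presenter opened envelope 2) = (3/22) / (10/33) = 9/20.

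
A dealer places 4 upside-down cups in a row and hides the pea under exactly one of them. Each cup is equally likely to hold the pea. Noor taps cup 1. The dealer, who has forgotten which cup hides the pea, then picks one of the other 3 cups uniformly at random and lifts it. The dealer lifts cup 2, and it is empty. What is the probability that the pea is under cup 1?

1/3

Because the dealer chose which cup to lift without knowing where the pea is, the choice is independent of the prize location. Learning that cup 2 does not hold the pea simply rules out that one location and leaves the remaining 3 cups still equally likely by symmetry.
So P(the pea under cup 1) = 1/3.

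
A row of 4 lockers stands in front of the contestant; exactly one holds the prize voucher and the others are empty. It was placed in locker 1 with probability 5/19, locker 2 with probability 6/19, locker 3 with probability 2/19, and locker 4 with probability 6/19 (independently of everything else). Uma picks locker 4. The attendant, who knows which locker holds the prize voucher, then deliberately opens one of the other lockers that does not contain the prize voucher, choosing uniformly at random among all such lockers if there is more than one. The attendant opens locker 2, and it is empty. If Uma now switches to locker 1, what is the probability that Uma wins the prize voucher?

5/11

Consider each possible location of the prize voucher in turn.
If it is in locker 1 (prior 5/19): the attendant has 2 equally likely choices, so probability 1/2; weight (5/19)·(1/2) = 5/38.
If it is in locker 2 (prior 6/19): the attendant opened locker 2, so this case is ruled out; weight (6/19)·0 = 0.
If it is in locker 3 (prior 2/19): the attendant has 2 equally likely choices, so probability 1/2; weight (2/19)·(1/2) = 1/19.
If it is in locker 4 (prior 6/19): the attendant has 3 equally likely choices, so probability 1/3; weight (6/19)·(1/3) = 2/19.
The weights sum to 11/38.
So P(the prize voucher in locker 1 | the attendant opened locker 2) = (5/38) / (11/38) = 5/11.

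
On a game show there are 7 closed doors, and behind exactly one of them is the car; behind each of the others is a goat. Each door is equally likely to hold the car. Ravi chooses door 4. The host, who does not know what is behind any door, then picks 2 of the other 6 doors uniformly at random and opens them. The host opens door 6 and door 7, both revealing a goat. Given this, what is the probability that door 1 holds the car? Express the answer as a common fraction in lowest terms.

Because the host chose which doors to open without knowing where the car is, the choice is independent of the prize location. Learning that none of the 2 opened doors holds the car simply rules out those 2 locations and leaves the remaining 5 doors still equally likely by symmetry.
So P(the car behind door 1) = 1/5.

1/5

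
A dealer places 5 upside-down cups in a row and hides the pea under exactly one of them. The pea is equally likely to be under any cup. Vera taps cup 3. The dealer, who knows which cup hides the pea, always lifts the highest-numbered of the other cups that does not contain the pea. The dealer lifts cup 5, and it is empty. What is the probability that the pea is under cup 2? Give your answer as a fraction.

Consider each possible location of the pea in turn.
If it is under any of cups 1, 2, 3, and 4 (prior 1/5 each): cup 5 is the highest-numbered option available, probability 1; weight (1/5)·1 = 1/5 each.
If it is under cup 5 (prior 1/5): the dealer opened cup 5, so this case is ruled out; weight (1/5)·0 = 0.
The weights sum to 4/5.
So P(the pea under cup 2 | the dealer opened cup 5) = (1/5) / (4/5) = 1/4.

1/4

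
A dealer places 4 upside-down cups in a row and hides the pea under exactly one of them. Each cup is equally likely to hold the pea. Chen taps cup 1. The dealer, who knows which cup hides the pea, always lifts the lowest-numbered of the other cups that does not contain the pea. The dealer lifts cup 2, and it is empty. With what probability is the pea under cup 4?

Condition on the true location of the pea.
If it is under any of cups 1, 3, and 4 (prior 1/4 each): cup 2 is the lowest-numbered option available, probability 1; weight (1/4)·1 = 1/4 each.
If it is under cup 2 (prior 1/4): the dealer opened cup 2, so this case is ruled out; weight (1/4)·0 = 0.
The weights sum to 3/4.
So P(the pea under cup 4 | the dealer opened cup 2) = (1/4) / (3/4) = 1/3.

1/3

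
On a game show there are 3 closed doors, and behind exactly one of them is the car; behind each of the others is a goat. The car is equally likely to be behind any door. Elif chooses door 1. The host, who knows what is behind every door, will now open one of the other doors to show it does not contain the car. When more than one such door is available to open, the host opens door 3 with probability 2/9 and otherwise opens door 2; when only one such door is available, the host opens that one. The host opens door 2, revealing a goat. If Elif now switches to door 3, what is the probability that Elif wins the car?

Condition on the true location of the car.
If it is behind door 1 (prior 1/3): door 3 is available but not opened, probability 7/9; weight (1/3)·(7/9) = 7/27.
If it is behind door 2 (prior 1/3): the host opened door 2, so this case is ruled out; weight (1/3)·0 = 0.
If it is behind door 3 (prior 1/3): only door 2 is available, probability 1; weight (1/3)·1 = 1/3.
The weights sum to 16/27.
So P(the car behind door 3 | the host opened door 2) = (1/3) / (16/27) = 9/16.

9/16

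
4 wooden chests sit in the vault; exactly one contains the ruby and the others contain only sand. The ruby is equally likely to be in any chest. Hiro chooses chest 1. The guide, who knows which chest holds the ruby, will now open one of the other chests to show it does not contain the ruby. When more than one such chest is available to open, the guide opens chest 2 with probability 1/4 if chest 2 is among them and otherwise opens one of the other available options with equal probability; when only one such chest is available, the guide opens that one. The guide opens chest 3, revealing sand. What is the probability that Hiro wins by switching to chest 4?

Apply Bayes' rule, conditioning on where the ruby actually is.
If it is in chest 1 (prior 1/4): chest 2 is available but not opened; chest 3 gets probability (1 − 1/4)/2 = 3/8; weight (1/4)·(3/8) = 3/32.
If it is in chest 2 (prior 1/4): chest 2 holds the prize so is unavailable; the guide chooses uniformly among the 2 others, probability 1/2; weight (1/4)·(1/2) = 1/8.
If it is in chest 3 (prior 1/4): the guide opened chest 3, so this case is ruled out; weight (1/4)·0 = 0.
If it is in chest 4 (prior 1/4): chest 2 is available but not opened, probability 3/4; weight (1/4)·(3/4) = 3/16.
The weights sum to 13/32.
So P(the ruby in chest 4 | the guide opened chest 3) = (3/16) / (13/32) = 6/13.

6/13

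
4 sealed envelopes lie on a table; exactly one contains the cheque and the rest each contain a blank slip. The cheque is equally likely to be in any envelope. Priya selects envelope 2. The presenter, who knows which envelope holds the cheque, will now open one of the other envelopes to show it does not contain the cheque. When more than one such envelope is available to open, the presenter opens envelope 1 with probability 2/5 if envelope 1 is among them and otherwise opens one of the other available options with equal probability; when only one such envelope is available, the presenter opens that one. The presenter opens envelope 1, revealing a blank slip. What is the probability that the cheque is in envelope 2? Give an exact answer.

1/3

Condition on the true location of the cheque.
If it is in envelope 1 (prior 1/4): the presenter opened envelope 1, so this case is ruled out; weight (1/4)·0 = 0.
If it is in any of envelopes 2, 3, and 4 (prior 1/4 each): envelope 1 is available, opened with probability 2/5; weight (1/4)·(2/5) = 1/10 each.
The weights sum to 3/10.
So P(the cheque in envelope 2 | the presenter opened envelope 1) = (1/10) / (3/10) = 1/3.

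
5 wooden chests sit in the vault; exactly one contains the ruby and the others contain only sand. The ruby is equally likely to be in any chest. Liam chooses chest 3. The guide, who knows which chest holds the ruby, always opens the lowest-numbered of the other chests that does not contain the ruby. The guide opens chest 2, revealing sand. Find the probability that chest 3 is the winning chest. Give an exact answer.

0

Condition on the true location of the ruby.
If it is in chest 1 (prior 1/5): chest 2 is the lowest-numbered option available, probability 1; weight (1/5)·1 = 1/5.
If it is in chest 2 (prior 1/5): the guide opened chest 2, so this case is ruled out; weight (1/5)·0 = 0.
If it is in any of chests 3, 4, and 5 (prior 1/5 each): the guide would have opened chest 1 instead, probability 0; weight (1/5)·0 = 0 each.
The weights sum to 1/5.
So P(the ruby in chest 3 | the guide opened chest 2) = 0 / (1/5) = 0.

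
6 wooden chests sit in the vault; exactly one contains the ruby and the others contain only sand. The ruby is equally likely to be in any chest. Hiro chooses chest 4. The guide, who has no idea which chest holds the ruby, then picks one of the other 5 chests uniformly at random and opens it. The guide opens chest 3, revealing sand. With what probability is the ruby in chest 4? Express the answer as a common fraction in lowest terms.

1/5

Condition on the true location of the ruby.
If it is in any of chests 1, 2, 4, 5, and 6 (prior 1/6 each): the guide picks chest 3 with probability 1/5 regardless, and it is not the prize; weight (1/6)·(1/5) = 1/30 each.
If it is in chest 3 (prior 1/6): the guide opened chest 3, so this case is ruled out; weight (1/6)·0 = 0.
The weights sum to 1/6.
So P(the ruby in chest 4 | the guide opened chest 3) = (1/30) / (1/6) = 1/5.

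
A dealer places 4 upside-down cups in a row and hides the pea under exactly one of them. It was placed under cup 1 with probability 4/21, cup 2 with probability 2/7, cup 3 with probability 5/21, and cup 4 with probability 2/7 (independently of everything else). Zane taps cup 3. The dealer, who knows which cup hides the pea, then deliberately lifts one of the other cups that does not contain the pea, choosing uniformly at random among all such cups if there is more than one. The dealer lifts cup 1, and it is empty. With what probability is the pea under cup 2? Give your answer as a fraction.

9/23

Condition on the true location of the pea.
If it is under cup 1 (prior 4/21): the dealer opened cup 1, so this case is ruled out; weight (4/21)·0 = 0.
If it is under either of cups 2 and 4 (prior 2/7 each): the dealer has 2 equally likely choices, so probability 1/2; weight (2/7)·(1/2) = 1/7 each.
If it is under cup 3 (prior 5/21): the dealer has 3 equally likely choices, so probability 1/3; weight (5/21)·(1/3) = 5/63.
The weights sum to 23/63.
So P(the pea under cup 2 | the dealer opened cup 1) = (1/7) / (23/63) = 9/23.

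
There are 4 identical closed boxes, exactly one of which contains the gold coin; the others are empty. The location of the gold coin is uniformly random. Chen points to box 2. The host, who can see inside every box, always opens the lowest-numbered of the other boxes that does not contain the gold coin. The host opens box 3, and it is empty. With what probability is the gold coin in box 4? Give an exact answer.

0

Condition on the true location of the gold coin.
If it is in box 1 (prior 1/4): box 3 is the lowest-numbered option available, probability 1; weight (1/4)·1 = 1/4.
If it is in either of boxes 2 and 4 (prior 1/4 each): the host would have opened box 1 instead, probability 0; weight (1/4)·0 = 0 each.
If it is in box 3 (prior 1/4): the host opened box 3, so this case is ruled out; weight (1/4)·0 = 0.
The weights sum to 1/4.
So P(the gold coin in box 4 | the host opened box 3) = 0 / (1/4) = 0.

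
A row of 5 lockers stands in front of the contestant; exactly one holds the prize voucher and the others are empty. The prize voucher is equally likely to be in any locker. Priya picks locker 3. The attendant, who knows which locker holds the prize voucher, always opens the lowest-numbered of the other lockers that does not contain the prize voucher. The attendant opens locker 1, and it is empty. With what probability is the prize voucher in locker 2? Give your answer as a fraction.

1/4

Consider each possible location of the prize voucher in turn.
If it is in locker 1 (prior 1/5): the attendant opened locker 1, so this case is ruled out; weight (1/5)·0 = 0.
If it is in any of lockers 2, 3, 4, and 5 (prior 1/5 each): locker 1 is the lowest-numbered option available, probability 1; weight (1/5)·1 = 1/5 each.
The weights sum to 4/5.
So P(the prize voucher in locker 2 | the attendant opened locker 1) = (1/5) / (4/5) = 1/4.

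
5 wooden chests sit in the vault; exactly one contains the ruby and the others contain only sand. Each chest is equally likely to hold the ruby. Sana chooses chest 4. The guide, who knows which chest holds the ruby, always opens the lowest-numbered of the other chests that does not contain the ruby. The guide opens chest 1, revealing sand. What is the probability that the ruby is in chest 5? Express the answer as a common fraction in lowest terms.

Apply Bayes' rule, conditioning on where the ruby actually is.
If it is in chest 1 (prior 1/5): the guide opened chest 1, so this case is ruled out; weight (1/5)·0 = 0.
If it is in any of chests 2, 3, 4, and 5 (prior 1/5 each): chest 1 is the lowest-numbered option available, probability 1; weight (1/5)·1 = 1/5 each.
The weights sum to 4/5.
So P(the ruby in chest 5 | the guide opened chest 1) = (1/5) / (4/5) = 1/4.

1/4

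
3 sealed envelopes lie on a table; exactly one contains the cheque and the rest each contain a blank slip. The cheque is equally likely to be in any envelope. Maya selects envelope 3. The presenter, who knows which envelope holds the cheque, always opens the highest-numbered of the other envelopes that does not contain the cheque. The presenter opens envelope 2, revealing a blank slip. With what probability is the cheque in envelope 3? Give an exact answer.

1/2

Consider each possible location of the cheque in turn.
If it is in either of envelopes 1 and 3 (prior 1/3 each): envelope 2 is the highest-numbered option available, probability 1; weight (1/3)·1 = 1/3 each.
If it is in envelope 2 (prior 1/3): the presenter opened envelope 2, so this case is ruled out; weight (1/3)·0 = 0.
The weights sum to 2/3.
So P(the cheque in envelope 3 | the presenter opened envelope 2) = (1/3) / (2/3) = 1/2.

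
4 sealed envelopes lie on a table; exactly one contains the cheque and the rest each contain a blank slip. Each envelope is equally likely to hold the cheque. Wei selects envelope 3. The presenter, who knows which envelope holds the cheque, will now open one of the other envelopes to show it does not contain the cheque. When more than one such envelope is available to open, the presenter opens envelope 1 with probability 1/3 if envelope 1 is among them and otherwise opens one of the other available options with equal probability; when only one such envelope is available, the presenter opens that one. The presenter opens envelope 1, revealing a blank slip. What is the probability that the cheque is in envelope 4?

Condition on the true location of the cheque.
If it is in envelope 1 (prior 1/4): the presenter opened envelope 1, so this case is ruled out; weight (1/4)·0 = 0.
If it is in any of envelopes 2, 3, and 4 (prior 1/4 each): envelope 1 is available, opened with probability 1/3; weight (1/4)·(1/3) = 1/12 each.
The weights sum to 1/4.
So P(the cheque in envelope 4 | the presenter opened envelope 1) = (1/12) / (1/4) = 1/3.

1/3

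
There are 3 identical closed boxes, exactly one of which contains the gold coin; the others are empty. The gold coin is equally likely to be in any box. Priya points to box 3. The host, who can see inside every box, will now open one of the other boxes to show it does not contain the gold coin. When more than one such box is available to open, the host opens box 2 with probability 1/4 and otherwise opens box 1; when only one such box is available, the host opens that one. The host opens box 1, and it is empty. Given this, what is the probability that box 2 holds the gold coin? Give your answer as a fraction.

Consider each possible location of the gold coin in turn.
If it is in box 1 (prior 1/3): the host opened box 1, so this case is ruled out; weight (1/3)·0 = 0.
If it is in box 2 (prior 1/3): only box 1 is available, probability 1; weight (1/3)·1 = 1/3.
If it is in box 3 (prior 1/3): box 2 is available but not opened, probability 3/4; weight (1/3)·(3/4) = 1/4.
The weights sum to 7/12.
So P(the gold coin in box 2 | the host opened box 1) = (1/3) / (7/12) = 4/7.

4/7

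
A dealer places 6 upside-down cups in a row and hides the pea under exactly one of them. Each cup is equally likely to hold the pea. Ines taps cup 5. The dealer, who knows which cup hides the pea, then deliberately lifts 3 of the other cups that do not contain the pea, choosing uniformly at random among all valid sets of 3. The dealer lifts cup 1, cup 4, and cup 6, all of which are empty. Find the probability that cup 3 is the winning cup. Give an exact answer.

Apply Bayes' rule, conditioning on where the pea actually is.
If it is under any of cups 1, 4, and 6 (prior 1/6 each): that cup was opened and seen not to hold the prize — ruled out; weight (1/6)·0 = 0 each.
If it is under either of cups 2 and 3 (prior 1/6 each): the dealer has 4 equally likely choices, so probability 1/4; weight (1/6)·(1/4) = 1/24 each.
If it is under cup 5 (prior 1/6): the dealer has 10 equally likely choices, so probability 1/10; weight (1/6)·(1/10) = 1/60.
The weights sum to 1/10.
So P(the pea under cup 3 | the dealer opened cup 1, cup 4, and cup 6) = (1/24) / (1/10) = 5/12.

5/12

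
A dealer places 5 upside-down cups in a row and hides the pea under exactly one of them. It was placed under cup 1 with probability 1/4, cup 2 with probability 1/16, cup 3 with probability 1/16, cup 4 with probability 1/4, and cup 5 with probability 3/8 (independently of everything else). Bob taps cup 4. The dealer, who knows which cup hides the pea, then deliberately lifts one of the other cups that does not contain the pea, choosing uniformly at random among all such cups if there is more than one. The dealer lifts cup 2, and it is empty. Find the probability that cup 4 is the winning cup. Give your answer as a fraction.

Condition on the true location of the pea.
If it is under cup 1 (prior 1/4): the dealer has 3 equally likely choices, so probability 1/3; weight (1/4)·(1/3) = 1/12.
If it is under cup 2 (prior 1/16): the dealer opened cup 2, so this case is ruled out; weight (1/16)·0 = 0.
If it is under cup 3 (prior 1/16): the dealer has 3 equally likely choices, so probability 1/3; weight (1/16)·(1/3) = 1/48.
If it is under cup 4 (prior 1/4): the dealer has 4 equally likely choices, so probability 1/4; weight (1/4)·(1/4) = 1/16.
If it is under cup 5 (prior 3/8): the dealer has 3 equally likely choices, so probability 1/3; weight (3/8)·(1/3) = 1/8.
The weights sum to 7/24.
So P(the pea under cup 4 | the dealer opened cup 2) = (1/16) / (7/24) = 3/14.

3/14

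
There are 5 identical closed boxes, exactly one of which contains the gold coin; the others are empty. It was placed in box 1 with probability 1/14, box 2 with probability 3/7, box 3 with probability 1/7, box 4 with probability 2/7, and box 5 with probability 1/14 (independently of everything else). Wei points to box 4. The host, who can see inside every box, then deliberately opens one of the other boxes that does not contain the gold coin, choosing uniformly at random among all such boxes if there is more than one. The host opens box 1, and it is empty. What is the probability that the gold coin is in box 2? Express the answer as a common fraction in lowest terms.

Consider each possible location of the gold coin in turn.
If it is in box 1 (prior 1/14): the host opened box 1, so this case is ruled out; weight (1/14)·0 = 0.
If it is in box 2 (prior 3/7): the host has 3 equally likely choices, so probability 1/3; weight (3/7)·(1/3) = 1/7.
If it is in box 3 (prior 1/7): the host has 3 equally likely choices, so probability 1/3; weight (1/7)·(1/3) = 1/21.
If it is in box 4 (prior 2/7): the host has 4 equally likely choices, so probability 1/4; weight (2/7)·(1/4) = 1/14.
If it is in box 5 (prior 1/14): the host has 3 equally likely choices, so probability 1/3; weight (1/14)·(1/3) = 1/42.
The weights sum to 2/7.
So P(the gold coin in box 2 | the host opened box 1) = (1/7) / (2/7) = 1/2.

1/2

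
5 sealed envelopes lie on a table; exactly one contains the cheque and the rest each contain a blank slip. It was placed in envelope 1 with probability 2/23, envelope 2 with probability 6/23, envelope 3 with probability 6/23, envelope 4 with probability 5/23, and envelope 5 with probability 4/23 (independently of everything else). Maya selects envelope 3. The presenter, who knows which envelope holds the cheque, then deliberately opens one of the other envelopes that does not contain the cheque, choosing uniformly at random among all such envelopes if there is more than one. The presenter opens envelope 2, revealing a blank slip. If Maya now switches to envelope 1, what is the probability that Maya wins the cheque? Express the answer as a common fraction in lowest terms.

4/31

Apply Bayes' rule, conditioning on where the cheque actually is.
If it is in envelope 1 (prior 2/23): the presenter has 3 equally likely choices, so probability 1/3; weight (2/23)·(1/3) = 2/69.
If it is in envelope 2 (prior 6/23): the presenter opened envelope 2, so this case is ruled out; weight (6/23)·0 = 0.
If it is in envelope 3 (prior 6/23): the presenter has 4 equally likely choices, so probability 1/4; weight (6/23)·(1/4) = 3/46.
If it is in envelope 4 (prior 5/23): the presenter has 3 equally likely choices, so probability 1/3; weight (5/23)·(1/3) = 5/69.
If it is in envelope 5 (prior 4/23): the presenter has 3 equally likely choices, so probability 1/3; weight (4/23)·(1/3) = 4/69.
The weights sum to 31/138.
So P(the cheque in envelope 1 | the presenter opened envelope 2) = (2/69) / (31/138) = 4/31.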